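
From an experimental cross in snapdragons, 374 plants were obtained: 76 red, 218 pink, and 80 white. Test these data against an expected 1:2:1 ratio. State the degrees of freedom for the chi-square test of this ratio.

2

A goodness-of-fit test with 3 phenotype classes has df = 3 − 1 = 2.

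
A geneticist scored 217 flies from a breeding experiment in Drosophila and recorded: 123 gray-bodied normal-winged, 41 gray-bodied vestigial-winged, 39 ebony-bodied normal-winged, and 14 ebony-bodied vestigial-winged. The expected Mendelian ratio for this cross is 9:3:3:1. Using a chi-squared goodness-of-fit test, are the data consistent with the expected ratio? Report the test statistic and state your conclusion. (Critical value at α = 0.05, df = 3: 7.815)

0.094; consistent

Under the 9:3:3:1 hypothesis (Σ ratio = 16, N = 217):
  gray-bodied normal-winged: 217 × 9/16 = 122.0625
  gray-bodied vestigial-winged: 217 × 3/16 = 40.6875
  ebony-bodied normal-winged: 217 × 3/16 = 40.6875
  ebony-bodied vestigial-winged: 217 × 1/16 = 13.5625
χ² = Σ (O − E)² / E
  gray-bodied normal-winged: (123 − 122.0625)² / 122.0625 = 0.0072
  gray-bodied vestigial-winged: (41 − 40.6875)² / 40.6875 = 0.0024
  ebony-bodied normal-winged: (39 − 40.6875)² / 40.6875 = 0.0700
  ebony-bodied vestigial-winged: (14 − 13.5625)² / 13.5625 = 0.0141
χ² = 0.0072 + 0.0024 + 0.0700 + 0.0141 = 0.0937 ≈ 0.094
Degrees of freedom = 4 − 1 = 3; critical value at α = 0.05 is 7.815.
Since 0.094 < 7.815, we fail to reject the null hypothesis — the data are consistent with the 9:3:3:1 ratio.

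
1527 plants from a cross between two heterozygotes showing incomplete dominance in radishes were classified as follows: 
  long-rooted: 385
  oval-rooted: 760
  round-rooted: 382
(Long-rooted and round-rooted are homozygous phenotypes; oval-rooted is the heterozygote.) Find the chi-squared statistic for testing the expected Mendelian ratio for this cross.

0.044

With incomplete dominance, a heterozygote × heterozygote cross gives a 1:2:1 phenotypic ratio.
Total ratio parts = 4. Expected numbers out of 1527:
  long-rooted: 1527 × 1/4 = 381.75
  oval-rooted: 1527 × 2/4 = 763.5
  round-rooted: 1527 × 1/4 = 381.75
χ² = Σ (O − E)² / E
  long-rooted: (385 − 381.75)² / 381.75 = 0.0277
  oval-rooted: (760 − 763.5)² / 763.5 = 0.0160
  round-rooted: (382 − 381.75)² / 381.75 = 0.0002
χ² = 0.0277 + 0.0160 + 0.0002 = 0.0439 ≈ 0.044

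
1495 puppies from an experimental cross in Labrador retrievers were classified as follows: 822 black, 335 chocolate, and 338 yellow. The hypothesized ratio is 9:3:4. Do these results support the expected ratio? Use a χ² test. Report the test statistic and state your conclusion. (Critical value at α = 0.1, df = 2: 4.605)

14.515; not consistent

Expected counts for N = 1495 under a 9:3:4 ratio (total parts = 16):
  black: 1495 × 9/16 = 840.9375
  chocolate: 1495 × 3/16 = 280.3125
  yellow: 1495 × 4/16 = 373.75
χ² = Σ (O − E)² / E
  black: (822 − 840.9375)² / 840.9375 = 0.4265
  chocolate: (335 − 280.3125)² / 280.3125 = 10.6692
  yellow: (338 − 373.75)² / 373.75 = 3.4196
χ² = 0.4265 + 10.6692 + 3.4196 = 14.5153 ≈ 14.515
Degrees of freedom = 3 − 1 = 2; critical value at α = 0.1 is 4.605.
Since 14.515 > 4.605, we reject the null hypothesis — the data do not fit the 9:3:4 ratio.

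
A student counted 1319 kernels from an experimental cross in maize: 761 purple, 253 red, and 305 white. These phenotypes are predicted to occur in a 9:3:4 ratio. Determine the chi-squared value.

2.478

Under the 9:3:4 hypothesis (Σ ratio = 16, N = 1319):
  purple: 1319 × 9/16 = 741.9375
  red: 1319 × 3/16 = 247.3125
  white: 1319 × 4/16 = 329.75
χ² = Σ (O − E)² / E
  purple: (761 − 741.9375)² / 741.9375 = 0.4898
  red: (253 − 247.3125)² / 247.3125 = 0.1308
  white: (305 − 329.75)² / 329.75 = 1.8577
χ² = 0.4898 + 0.1308 + 1.8577 = 2.4783 ≈ 2.478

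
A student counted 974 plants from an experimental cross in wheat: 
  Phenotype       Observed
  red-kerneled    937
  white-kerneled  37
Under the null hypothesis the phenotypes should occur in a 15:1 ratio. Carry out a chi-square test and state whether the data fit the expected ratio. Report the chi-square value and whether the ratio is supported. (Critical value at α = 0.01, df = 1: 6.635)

Expected counts for N = 974 under a 15:1 ratio (total parts = 16):
  red-kerneled: 974 × 15/16 = 913.125
  white-kerneled: 974 × 1/16 = 60.875
χ² = Σ (O − E)² / E
  red-kerneled: (937 − 913.125)² / 913.125 = 0.6242
  white-kerneled: (37 − 60.875)² / 60.875 = 9.3637
χ² = 0.6242 + 9.3637 = 9.9879 ≈ 9.988
Degrees of freedom = 2 − 1 = 1; critical value at α = 0.01 is 6.635.
Since 9.988 > 6.635, we reject the null hypothesis — the data do not fit the 15:1 ratio.

9.988; not consistent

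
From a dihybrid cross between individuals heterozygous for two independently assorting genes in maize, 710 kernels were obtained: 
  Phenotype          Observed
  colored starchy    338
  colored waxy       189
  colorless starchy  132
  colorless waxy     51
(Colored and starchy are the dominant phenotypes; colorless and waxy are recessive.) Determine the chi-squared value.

33.882

A dihybrid F₂ with independent assortment and complete dominance at both loci gives a 9:3:3:1 phenotypic ratio.
The 9:3:3:1 ratio has 16 parts, so with N = 710 the expected counts are:
  colored starchy: 710 × 9/16 = 399.375
  colored waxy: 710 × 3/16 = 133.125
  colorless starchy: 710 × 3/16 = 133.125
  colorless waxy: 710 × 1/16 = 44.375
χ² = Σ (O − E)² / E
  colored starchy: (338 − 399.375)² / 399.375 = 9.4320
  colored waxy: (189 − 133.125)² / 133.125 = 23.4518
  colorless starchy: (132 − 133.125)² / 133.125 = 0.0095
  colorless waxy: (51 − 44.375)² / 44.375 = 0.9891
χ² = 9.4320 + 23.4518 + 0.0095 + 0.9891 = 33.8824 ≈ 33.882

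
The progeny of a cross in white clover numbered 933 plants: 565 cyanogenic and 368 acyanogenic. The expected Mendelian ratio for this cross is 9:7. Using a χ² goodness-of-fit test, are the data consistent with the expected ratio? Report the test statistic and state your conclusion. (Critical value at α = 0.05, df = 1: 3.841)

Total ratio parts = 16. Expected numbers out of 933:
  cyanogenic: 933 × 9/16 = 524.8125
  acyanogenic: 933 × 7/16 = 408.1875
χ² = Σ (O − E)² / E
  cyanogenic: (565 − 524.8125)² / 524.8125 = 3.0774
  acyanogenic: (368 − 408.1875)² / 408.1875 = 3.9566
χ² = 3.0774 + 3.9566 = 7.034
Degrees of freedom = 2 − 1 = 1; critical value at α = 0.05 is 3.841.
Since 7.034 > 3.841, we reject the null hypothesis — the data do not fit the 9:7 ratio.

7.034; not consistent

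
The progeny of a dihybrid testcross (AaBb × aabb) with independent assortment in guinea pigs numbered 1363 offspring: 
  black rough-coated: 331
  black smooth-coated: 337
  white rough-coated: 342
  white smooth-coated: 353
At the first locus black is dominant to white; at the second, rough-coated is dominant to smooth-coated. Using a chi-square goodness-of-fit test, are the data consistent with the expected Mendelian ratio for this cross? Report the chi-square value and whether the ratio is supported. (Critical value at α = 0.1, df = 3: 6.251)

0.765; consistent

A dihybrid testcross with independent assortment gives a 1:1:1:1 ratio.
Under the 1:1:1:1 hypothesis (Σ ratio = 4, N = 1363):
  black rough-coated: 1363 × 1/4 = 340.75
  black smooth-coated: 1363 × 1/4 = 340.75
  white rough-coated: 1363 × 1/4 = 340.75
  white smooth-coated: 1363 × 1/4 = 340.75
χ² = Σ (O − E)² / E
  black rough-coated: (331 − 340.75)² / 340.75 = 0.2790
  black smooth-coated: (337 − 340.75)² / 340.75 = 0.0413
  white rough-coated: (342 − 340.75)² / 340.75 = 0.0046
  white smooth-coated: (353 − 340.75)² / 340.75 = 0.4404
χ² = 0.2790 + 0.0413 + 0.0046 + 0.4404 = 0.7653 ≈ 0.765
Degrees of freedom = 4 − 1 = 3; critical value at α = 0.1 is 6.251.
Since 0.765 < 6.251, we fail to reject the null hypothesis — the data are consistent with the 1:1:1:1 ratio.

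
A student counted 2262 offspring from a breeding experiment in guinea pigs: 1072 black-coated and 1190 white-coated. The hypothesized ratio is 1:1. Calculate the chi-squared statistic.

Expected counts for N = 2262 under a 1:1 ratio (total parts = 2):
  black-coated: 2262 × 1/2 = 1131
  white-coated: 2262 × 1/2 = 1131
χ² = Σ (O − E)² / E
  black-coated: (1072 − 1131)² / 1131 = 3.0778
  white-coated: (1190 − 1131)² / 1131 = 3.0778
χ² = 3.0778 + 3.0778 = 6.1556 ≈ 6.156

6.156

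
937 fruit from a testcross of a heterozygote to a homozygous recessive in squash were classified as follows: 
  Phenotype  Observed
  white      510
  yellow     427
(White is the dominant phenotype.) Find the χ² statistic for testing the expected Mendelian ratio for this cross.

7.352

A testcross of a heterozygote (Aa × aa) gives a 1:1 phenotypic ratio.
Expected counts for N = 937 under a 1:1 ratio (total parts = 2):
  white: 937 × 1/2 = 468.5
  yellow: 937 × 1/2 = 468.5
χ² = Σ (O − E)² / E
  white: (510 − 468.5)² / 468.5 = 3.6761
  yellow: (427 − 468.5)² / 468.5 = 3.6761
χ² = 3.6761 + 3.6761 = 7.3522 ≈ 7.352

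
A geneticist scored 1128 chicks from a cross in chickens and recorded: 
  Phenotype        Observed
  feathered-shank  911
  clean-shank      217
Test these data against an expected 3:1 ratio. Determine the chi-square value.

19.976

Total ratio parts = 4. Expected numbers out of 1128:
  feathered-shank: 1128 × 3/4 = 846
  clean-shank: 1128 × 1/4 = 282
χ² = Σ (O − E)² / E
  feathered-shank: (911 − 846)² / 846 = 4.9941
  clean-shank: (217 − 282)² / 282 = 14.9823
χ² = 4.9941 + 14.9823 = 19.9764 ≈ 19.976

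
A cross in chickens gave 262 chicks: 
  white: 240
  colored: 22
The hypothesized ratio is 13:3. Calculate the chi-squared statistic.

Total ratio parts = 16. Expected numbers out of 262:
  white: 262 × 13/16 = 212.875
  colored: 262 × 3/16 = 49.125
χ² = Σ (O − E)² / E
  white: (240 − 212.875)² / 212.875 = 3.4563
  colored: (22 − 49.125)² / 49.125 = 14.9774
χ² = 3.4563 + 14.9774 = 18.4337 ≈ 18.434

18.434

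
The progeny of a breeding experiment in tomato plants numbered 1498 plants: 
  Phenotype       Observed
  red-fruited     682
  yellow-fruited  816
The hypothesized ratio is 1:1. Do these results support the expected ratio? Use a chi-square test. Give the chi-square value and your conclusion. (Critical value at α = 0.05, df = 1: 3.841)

Under the 1:1 hypothesis (Σ ratio = 2, N = 1498):
  red-fruited: 1498 × 1/2 = 749
  yellow-fruited: 1498 × 1/2 = 749
χ² = Σ (O − E)² / E
  red-fruited: (682 − 749)² / 749 = 5.9933
  yellow-fruited: (816 − 749)² / 749 = 5.9933
χ² = 5.9933 + 5.9933 = 11.9866 ≈ 11.987
Degrees of freedom = 2 − 1 = 1; critical value at α = 0.05 is 3.841.
Since 11.987 > 3.841, we reject the null hypothesis — the data do not fit the 1:1 ratio.

11.987; not consistent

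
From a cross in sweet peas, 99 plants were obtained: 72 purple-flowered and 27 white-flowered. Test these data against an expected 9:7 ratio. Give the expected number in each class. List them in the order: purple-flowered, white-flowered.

The 9:7 ratio has 16 parts, so with N = 99 the expected counts are:
  purple-flowered: 99 × 9/16 = 55.6875
  white-flowered: 99 × 7/16 = 43.3125

55.6875, 43.3125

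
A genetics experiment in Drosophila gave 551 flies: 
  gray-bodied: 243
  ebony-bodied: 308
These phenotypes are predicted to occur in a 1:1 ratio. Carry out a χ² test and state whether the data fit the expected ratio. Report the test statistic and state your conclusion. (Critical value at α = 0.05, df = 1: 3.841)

Under the 1:1 hypothesis (Σ ratio = 2, N = 551):
  gray-bodied: 551 × 1/2 = 275.5
  ebony-bodied: 551 × 1/2 = 275.5
χ² = Σ (O − E)² / E
  gray-bodied: (243 − 275.5)² / 275.5 = 3.8339
  ebony-bodied: (308 − 275.5)² / 275.5 = 3.8339
χ² = 3.8339 + 3.8339 = 7.6678 ≈ 7.668
Degrees of freedom = 2 − 1 = 1; critical value at α = 0.05 is 3.841.
Since 7.668 > 3.841, we reject the null hypothesis — the data do not fit the 1:1 ratio.

7.668; not consistent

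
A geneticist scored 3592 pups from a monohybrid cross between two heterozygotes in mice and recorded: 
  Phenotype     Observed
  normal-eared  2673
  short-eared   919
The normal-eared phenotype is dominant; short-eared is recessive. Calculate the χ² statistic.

0.655

For a monohybrid cross between heterozygotes with complete dominance, the expected phenotypic ratio is 3:1.
The 3:1 ratio has 4 parts, so with N = 3592 the expected counts are:
  normal-eared: 3592 × 3/4 = 2694
  short-eared: 3592 × 1/4 = 898
χ² = Σ (O − E)² / E
  normal-eared: (2673 − 2694)² / 2694 = 0.1637
  short-eared: (919 − 898)² / 898 = 0.4911
χ² = 0.1637 + 0.4911 = 0.6548 ≈ 0.655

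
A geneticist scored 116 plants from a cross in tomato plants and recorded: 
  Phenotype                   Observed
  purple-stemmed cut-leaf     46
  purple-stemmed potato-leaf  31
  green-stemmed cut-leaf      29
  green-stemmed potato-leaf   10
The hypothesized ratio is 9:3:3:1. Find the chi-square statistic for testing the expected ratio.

13.073

The 9:3:3:1 ratio has 16 parts, so with N = 116 the expected counts are:
  purple-stemmed cut-leaf: 116 × 9/16 = 65.25
  purple-stemmed potato-leaf: 116 × 3/16 = 21.75
  green-stemmed cut-leaf: 116 × 3/16 = 21.75
  green-stemmed potato-leaf: 116 × 1/16 = 7.25
χ² = Σ (O − E)² / E
  purple-stemmed cut-leaf: (46 − 65.25)² / 65.25 = 5.6791
  purple-stemmed potato-leaf: (31 − 21.75)² / 21.75 = 3.9339
  green-stemmed cut-leaf: (29 − 21.75)² / 21.75 = 2.4167
  green-stemmed potato-leaf: (10 − 7.25)² / 7.25 = 1.0431
χ² = 5.6791 + 3.9339 + 2.4167 + 1.0431 = 13.0728 ≈ 13.073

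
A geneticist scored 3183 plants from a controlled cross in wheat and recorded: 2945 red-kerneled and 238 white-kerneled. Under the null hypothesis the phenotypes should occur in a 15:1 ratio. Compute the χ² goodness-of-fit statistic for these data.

Under the 15:1 hypothesis (Σ ratio = 16, N = 3183):
  red-kerneled: 3183 × 15/16 = 2984.0625
  white-kerneled: 3183 × 1/16 = 198.9375
χ² = Σ (O − E)² / E
  red-kerneled: (2945 − 2984.0625)² / 2984.0625 = 0.5113
  white-kerneled: (238 − 198.9375)² / 198.9375 = 7.6701
χ² = 0.5113 + 7.6701 = 8.1814 ≈ 8.181

8.181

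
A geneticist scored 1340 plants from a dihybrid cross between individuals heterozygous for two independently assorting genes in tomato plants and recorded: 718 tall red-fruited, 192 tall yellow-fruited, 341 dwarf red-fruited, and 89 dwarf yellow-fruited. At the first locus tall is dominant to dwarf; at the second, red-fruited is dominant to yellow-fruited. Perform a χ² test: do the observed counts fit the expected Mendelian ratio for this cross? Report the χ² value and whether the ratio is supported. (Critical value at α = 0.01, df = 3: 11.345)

A dihybrid F₂ with independent assortment and complete dominance at both loci gives a 9:3:3:1 phenotypic ratio.
Expected counts for N = 1340 under a 9:3:3:1 ratio (total parts = 16):
  tall red-fruited: 1340 × 9/16 = 753.75
  tall yellow-fruited: 1340 × 3/16 = 251.25
  dwarf red-fruited: 1340 × 3/16 = 251.25
  dwarf yellow-fruited: 1340 × 1/16 = 83.75
χ² = Σ (O − E)² / E
  tall red-fruited: (718 − 753.75)² / 753.75 = 1.6956
  tall yellow-fruited: (192 − 251.25)² / 251.25 = 13.9724
  dwarf red-fruited: (341 − 251.25)² / 251.25 = 32.0600
  dwarf yellow-fruited: (89 − 83.75)² / 83.75 = 0.3291
χ² = 1.6956 + 13.9724 + 32.0600 + 0.3291 = 48.0571 ≈ 48.057
Degrees of freedom = 4 − 1 = 3; critical value at α = 0.01 is 11.345.
Since 48.057 > 11.345, we reject the null hypothesis — the data do not fit the 9:3:3:1 ratio.

48.057; not consistent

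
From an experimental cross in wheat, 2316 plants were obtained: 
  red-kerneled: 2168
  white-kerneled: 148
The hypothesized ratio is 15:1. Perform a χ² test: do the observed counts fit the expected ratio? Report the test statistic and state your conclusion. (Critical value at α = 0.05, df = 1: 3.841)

0.078; consistent

Under the 15:1 hypothesis (Σ ratio = 16, N = 2316):
  red-kerneled: 2316 × 15/16 = 2171.25
  white-kerneled: 2316 × 1/16 = 144.75
χ² = Σ (O − E)² / E
  red-kerneled: (2168 − 2171.25)² / 2171.25 = 0.0049
  white-kerneled: (148 − 144.75)² / 144.75 = 0.0730
χ² = 0.0049 + 0.0730 = 0.0779 ≈ 0.078
Degrees of freedom = 2 − 1 = 1; critical value at α = 0.05 is 3.841.
Since 0.078 < 3.841, we fail to reject the null hypothesis — the data are consistent with the 15:1 ratio.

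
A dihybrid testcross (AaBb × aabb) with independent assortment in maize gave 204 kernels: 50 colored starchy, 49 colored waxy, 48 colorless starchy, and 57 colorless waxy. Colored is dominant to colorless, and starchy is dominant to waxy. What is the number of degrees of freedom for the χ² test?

3

A dihybrid testcross with independent assortment gives a 1:1:1:1 ratio.
A goodness-of-fit test with 4 phenotype classes has df = 4 − 1 = 3.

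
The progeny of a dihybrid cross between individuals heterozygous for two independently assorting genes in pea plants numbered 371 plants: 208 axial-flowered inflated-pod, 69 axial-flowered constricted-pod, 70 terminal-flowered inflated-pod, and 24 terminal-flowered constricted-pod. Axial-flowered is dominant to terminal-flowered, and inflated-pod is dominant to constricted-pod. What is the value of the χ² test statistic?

0.038

A dihybrid F₂ with independent assortment and complete dominance at both loci gives a 9:3:3:1 phenotypic ratio.
The 9:3:3:1 ratio has 16 parts, so with N = 371 the expected counts are:
  axial-flowered inflated-pod: 371 × 9/16 = 208.6875
  axial-flowered constricted-pod: 371 × 3/16 = 69.5625
  terminal-flowered inflated-pod: 371 × 3/16 = 69.5625
  terminal-flowered constricted-pod: 371 × 1/16 = 23.1875
χ² = Σ (O − E)² / E
  axial-flowered inflated-pod: (208 − 208.6875)² / 208.6875 = 0.0023
  axial-flowered constricted-pod: (69 − 69.5625)² / 69.5625 = 0.0045
  terminal-flowered inflated-pod: (70 − 69.5625)² / 69.5625 = 0.0028
  terminal-flowered constricted-pod: (24 − 23.1875)² / 23.1875 = 0.0285
χ² = 0.0023 + 0.0045 + 0.0028 + 0.0285 = 0.0381 ≈ 0.038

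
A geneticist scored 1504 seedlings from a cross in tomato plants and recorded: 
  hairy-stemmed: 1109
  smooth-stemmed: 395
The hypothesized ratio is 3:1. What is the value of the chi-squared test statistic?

Under the 3:1 hypothesis (Σ ratio = 4, N = 1504):
  hairy-stemmed: 1504 × 3/4 = 1128
  smooth-stemmed: 1504 × 1/4 = 376
χ² = Σ (O − E)² / E
  hairy-stemmed: (1109 − 1128)² / 1128 = 0.3200
  smooth-stemmed: (395 − 376)² / 376 = 0.9601
χ² = 0.3200 + 0.9601 = 1.2801 ≈ 1.280

1.280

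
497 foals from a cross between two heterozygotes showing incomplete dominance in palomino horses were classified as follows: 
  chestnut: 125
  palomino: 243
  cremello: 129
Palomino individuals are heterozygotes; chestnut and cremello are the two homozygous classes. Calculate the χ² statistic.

0.308

With incomplete dominance, a heterozygote × heterozygote cross gives a 1:2:1 phenotypic ratio.
Total ratio parts = 4. Expected numbers out of 497:
  chestnut: 497 × 1/4 = 124.25
  palomino: 497 × 2/4 = 248.5
  cremello: 497 × 1/4 = 124.25
χ² = Σ (O − E)² / E
  chestnut: (125 − 124.25)² / 124.25 = 0.0045
  palomino: (243 − 248.5)² / 248.5 = 0.1217
  cremello: (129 − 124.25)² / 124.25 = 0.1816
χ² = 0.0045 + 0.1217 + 0.1816 = 0.3078 ≈ 0.308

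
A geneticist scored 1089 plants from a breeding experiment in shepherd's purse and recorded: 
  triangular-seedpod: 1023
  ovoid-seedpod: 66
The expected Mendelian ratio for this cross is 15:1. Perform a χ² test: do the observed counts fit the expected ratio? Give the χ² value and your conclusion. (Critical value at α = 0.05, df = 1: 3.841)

0.067; consistent

Expected counts for N = 1089 under a 15:1 ratio (total parts = 16):
  triangular-seedpod: 1089 × 15/16 = 1020.9375
  ovoid-seedpod: 1089 × 1/16 = 68.0625
χ² = Σ (O − E)² / E
  triangular-seedpod: (1023 − 1020.9375)² / 1020.9375 = 0.0042
  ovoid-seedpod: (66 − 68.0625)² / 68.0625 = 0.0625
χ² = 0.0042 + 0.0625 = 0.0667 ≈ 0.067
Degrees of freedom = 2 − 1 = 1; critical value at α = 0.05 is 3.841.
Since 0.067 < 3.841, we fail to reject the null hypothesis — the data are consistent with the 15:1 ratio.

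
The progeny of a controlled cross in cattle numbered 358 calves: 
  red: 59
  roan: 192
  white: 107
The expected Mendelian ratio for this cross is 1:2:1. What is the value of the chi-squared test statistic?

14.760

The 1:2:1 ratio has 4 parts, so with N = 358 the expected counts are:
  red: 358 × 1/4 = 89.5
  roan: 358 × 2/4 = 179
  white: 358 × 1/4 = 89.5
χ² = Σ (O − E)² / E
  red: (59 − 89.5)² / 89.5 = 10.3939
  roan: (192 − 179)² / 179 = 0.9441
  white: (107 − 89.5)² / 89.5 = 3.4218
χ² = 10.3939 + 0.9441 + 3.4218 = 14.7598 ≈ 14.760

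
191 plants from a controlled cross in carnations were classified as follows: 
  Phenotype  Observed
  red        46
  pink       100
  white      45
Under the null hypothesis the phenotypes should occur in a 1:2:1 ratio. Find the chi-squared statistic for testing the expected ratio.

0.435

Under the 1:2:1 hypothesis (Σ ratio = 4, N = 191):
  red: 191 × 1/4 = 47.75
  pink: 191 × 2/4 = 95.5
  white: 191 × 1/4 = 47.75
χ² = Σ (O − E)² / E
  red: (46 − 47.75)² / 47.75 = 0.0641
  pink: (100 − 95.5)² / 95.5 = 0.2120
  white: (45 − 47.75)² / 47.75 = 0.1584
χ² = 0.0641 + 0.2120 + 0.1584 = 0.4345 ≈ 0.435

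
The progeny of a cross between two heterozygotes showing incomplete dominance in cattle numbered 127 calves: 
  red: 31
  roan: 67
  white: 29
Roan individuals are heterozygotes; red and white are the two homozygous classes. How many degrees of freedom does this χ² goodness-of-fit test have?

With incomplete dominance, a heterozygote × heterozygote cross gives a 1:2:1 phenotypic ratio.
A goodness-of-fit test with 3 phenotype classes has df = 3 − 1 = 2.

2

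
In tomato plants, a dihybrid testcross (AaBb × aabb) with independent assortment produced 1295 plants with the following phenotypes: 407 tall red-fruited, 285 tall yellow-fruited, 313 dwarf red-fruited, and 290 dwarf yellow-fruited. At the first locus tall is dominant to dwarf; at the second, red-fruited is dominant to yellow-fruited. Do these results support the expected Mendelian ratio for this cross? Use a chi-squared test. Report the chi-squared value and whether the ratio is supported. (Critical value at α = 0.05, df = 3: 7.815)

29.920; not consistent

A dihybrid testcross with independent assortment gives a 1:1:1:1 ratio.
Expected counts for N = 1295 under a 1:1:1:1 ratio (total parts = 4):
  tall red-fruited: 1295 × 1/4 = 323.75
  tall yellow-fruited: 1295 × 1/4 = 323.75
  dwarf red-fruited: 1295 × 1/4 = 323.75
  dwarf yellow-fruited: 1295 × 1/4 = 323.75
χ² = Σ (O − E)² / E
  tall red-fruited: (407 − 323.75)² / 323.75 = 21.4071
  tall yellow-fruited: (285 − 323.75)² / 323.75 = 4.6380
  dwarf red-fruited: (313 − 323.75)² / 323.75 = 0.3569
  dwarf yellow-fruited: (290 − 323.75)² / 323.75 = 3.5183
χ² = 21.4071 + 4.6380 + 0.3569 + 3.5183 = 29.9203 ≈ 29.920
Degrees of freedom = 4 − 1 = 3; critical value at α = 0.05 is 7.815.
Since 29.920 > 7.815, we reject the null hypothesis — the data do not fit the 1:1:1:1 ratio.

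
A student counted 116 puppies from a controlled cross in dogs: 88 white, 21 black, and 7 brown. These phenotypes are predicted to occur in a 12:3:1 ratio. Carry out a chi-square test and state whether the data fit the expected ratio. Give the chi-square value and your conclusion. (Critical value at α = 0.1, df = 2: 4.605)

Under the 12:3:1 hypothesis (Σ ratio = 16, N = 116):
  white: 116 × 12/16 = 87
  black: 116 × 3/16 = 21.75
  brown: 116 × 1/16 = 7.25
χ² = Σ (O − E)² / E
  white: (88 − 87)² / 87 = 0.0115
  black: (21 − 21.75)² / 21.75 = 0.0259
  brown: (7 − 7.25)² / 7.25 = 0.0086
χ² = 0.0115 + 0.0259 + 0.0086 = 0.046
Degrees of freedom = 3 − 1 = 2; critical value at α = 0.1 is 4.605.
Since 0.046 < 4.605, we fail to reject the null hypothesis — the data are consistent with the 12:3:1 ratio.

0.046; consistent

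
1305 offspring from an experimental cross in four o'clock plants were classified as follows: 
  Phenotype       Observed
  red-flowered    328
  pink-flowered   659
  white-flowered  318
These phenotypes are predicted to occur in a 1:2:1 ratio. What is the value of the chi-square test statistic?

0.283

Under the 1:2:1 hypothesis (Σ ratio = 4, N = 1305):
  red-flowered: 1305 × 1/4 = 326.25
  pink-flowered: 1305 × 2/4 = 652.5
  white-flowered: 1305 × 1/4 = 326.25
χ² = Σ (O − E)² / E
  red-flowered: (328 − 326.25)² / 326.25 = 0.0094
  pink-flowered: (659 − 652.5)² / 652.5 = 0.0648
  white-flowered: (318 − 326.25)² / 326.25 = 0.2086
χ² = 0.0094 + 0.0648 + 0.2086 = 0.2828 ≈ 0.283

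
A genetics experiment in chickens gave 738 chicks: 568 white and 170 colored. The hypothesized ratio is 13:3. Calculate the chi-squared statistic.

Under the 13:3 hypothesis (Σ ratio = 16, N = 738):
  white: 738 × 13/16 = 599.625
  colored: 738 × 3/16 = 138.375
χ² = Σ (O − E)² / E
  white: (568 − 599.625)² / 599.625 = 1.6679
  colored: (170 − 138.375)² / 138.375 = 7.2278
χ² = 1.6679 + 7.2278 = 8.8957 ≈ 8.896

8.896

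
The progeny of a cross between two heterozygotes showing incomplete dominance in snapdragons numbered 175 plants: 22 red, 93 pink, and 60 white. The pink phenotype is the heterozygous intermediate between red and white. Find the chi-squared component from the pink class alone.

With incomplete dominance, a heterozygote × heterozygote cross gives a 1:2:1 phenotypic ratio.
Expected counts for N = 175 under a 1:2:1 ratio (total parts = 4):
  red: 175 × 1/4 = 43.75
  pink: 175 × 2/4 = 87.5
  white: 175 × 1/4 = 43.75
Contribution of pink: (93 − 87.5)² / 87.5 = 0.3457

0.346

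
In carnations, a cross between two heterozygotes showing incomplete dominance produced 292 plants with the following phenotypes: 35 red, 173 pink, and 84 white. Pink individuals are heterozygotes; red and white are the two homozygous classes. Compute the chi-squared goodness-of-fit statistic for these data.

With incomplete dominance, a heterozygote × heterozygote cross gives a 1:2:1 phenotypic ratio.
Expected counts for N = 292 under a 1:2:1 ratio (total parts = 4):
  red: 292 × 1/4 = 73
  pink: 292 × 2/4 = 146
  white: 292 × 1/4 = 73
χ² = Σ (O − E)² / E
  red: (35 − 73)² / 73 = 19.7808
  pink: (173 − 146)² / 146 = 4.9932
  white: (84 − 73)² / 73 = 1.6575
χ² = 19.7808 + 4.9932 + 1.6575 = 26.4315 ≈ 26.432

26.432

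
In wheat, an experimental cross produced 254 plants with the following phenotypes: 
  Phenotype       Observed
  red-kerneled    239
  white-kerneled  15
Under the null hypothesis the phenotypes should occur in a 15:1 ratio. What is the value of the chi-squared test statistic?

0.051

The 15:1 ratio has 16 parts, so with N = 254 the expected counts are:
  red-kerneled: 254 × 15/16 = 238.125
  white-kerneled: 254 × 1/16 = 15.875
χ² = Σ (O − E)² / E
  red-kerneled: (239 − 238.125)² / 238.125 = 0.0032
  white-kerneled: (15 − 15.875)² / 15.875 = 0.0482
χ² = 0.0032 + 0.0482 = 0.0514 ≈ 0.051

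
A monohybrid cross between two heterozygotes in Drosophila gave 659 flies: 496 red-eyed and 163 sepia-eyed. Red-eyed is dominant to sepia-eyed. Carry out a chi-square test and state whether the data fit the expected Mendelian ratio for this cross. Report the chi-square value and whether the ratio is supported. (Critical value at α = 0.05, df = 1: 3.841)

For a monohybrid cross between heterozygotes with complete dominance, the expected phenotypic ratio is 3:1.
The 3:1 ratio has 4 parts, so with N = 659 the expected counts are:
  red-eyed: 659 × 3/4 = 494.25
  sepia-eyed: 659 × 1/4 = 164.75
χ² = Σ (O − E)² / E
  red-eyed: (496 − 494.25)² / 494.25 = 0.0062
  sepia-eyed: (163 − 164.75)² / 164.75 = 0.0186
χ² = 0.0062 + 0.0186 = 0.0248 ≈ 0.025
Degrees of freedom = 2 − 1 = 1; critical value at α = 0.05 is 3.841.
Since 0.025 < 3.841, we fail to reject the null hypothesis — the data are consistent with the 3:1 ratio.

0.025; consistent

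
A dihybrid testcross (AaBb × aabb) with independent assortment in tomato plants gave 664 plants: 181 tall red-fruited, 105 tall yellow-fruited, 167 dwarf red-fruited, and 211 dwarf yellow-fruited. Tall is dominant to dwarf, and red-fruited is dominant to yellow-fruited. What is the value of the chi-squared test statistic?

A dihybrid testcross with independent assortment gives a 1:1:1:1 ratio.
The 1:1:1:1 ratio has 4 parts, so with N = 664 the expected counts are:
  tall red-fruited: 664 × 1/4 = 166
  tall yellow-fruited: 664 × 1/4 = 166
  dwarf red-fruited: 664 × 1/4 = 166
  dwarf yellow-fruited: 664 × 1/4 = 166
χ² = Σ (O − E)² / E
  tall red-fruited: (181 − 166)² / 166 = 1.3554
  tall yellow-fruited: (105 − 166)² / 166 = 22.4157
  dwarf red-fruited: (167 − 166)² / 166 = 0.0060
  dwarf yellow-fruited: (211 − 166)² / 166 = 12.1988
χ² = 1.3554 + 22.4157 + 0.0060 + 12.1988 = 35.9759 ≈ 35.976

35.976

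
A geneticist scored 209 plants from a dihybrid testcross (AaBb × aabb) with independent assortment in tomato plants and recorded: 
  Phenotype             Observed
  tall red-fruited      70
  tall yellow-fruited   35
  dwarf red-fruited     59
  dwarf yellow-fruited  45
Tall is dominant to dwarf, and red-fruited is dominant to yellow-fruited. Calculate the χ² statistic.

13.603

A dihybrid testcross with independent assortment gives a 1:1:1:1 ratio.
Under the 1:1:1:1 hypothesis (Σ ratio = 4, N = 209):
  tall red-fruited: 209 × 1/4 = 52.25
  tall yellow-fruited: 209 × 1/4 = 52.25
  dwarf red-fruited: 209 × 1/4 = 52.25
  dwarf yellow-fruited: 209 × 1/4 = 52.25
χ² = Σ (O − E)² / E
  tall red-fruited: (70 − 52.25)² / 52.25 = 6.0299
  tall yellow-fruited: (35 − 52.25)² / 52.25 = 5.6950
  dwarf red-fruited: (59 − 52.25)² / 52.25 = 0.8720
  dwarf yellow-fruited: (45 − 52.25)² / 52.25 = 1.0060
χ² = 6.0299 + 5.6950 + 0.8720 + 1.0060 = 13.6029 ≈ 13.603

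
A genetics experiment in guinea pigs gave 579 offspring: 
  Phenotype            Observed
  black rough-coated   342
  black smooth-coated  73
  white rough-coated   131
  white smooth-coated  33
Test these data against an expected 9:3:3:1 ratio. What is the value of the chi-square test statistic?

17.385

Under the 9:3:3:1 hypothesis (Σ ratio = 16, N = 579):
  black rough-coated: 579 × 9/16 = 325.6875
  black smooth-coated: 579 × 3/16 = 108.5625
  white rough-coated: 579 × 3/16 = 108.5625
  white smooth-coated: 579 × 1/16 = 36.1875
χ² = Σ (O − E)² / E
  black rough-coated: (342 − 325.6875)² / 325.6875 = 0.8170
  black smooth-coated: (73 − 108.5625)² / 108.5625 = 11.6494
  white rough-coated: (131 − 108.5625)² / 108.5625 = 4.6373
  white smooth-coated: (33 − 36.1875)² / 36.1875 = 0.2808
χ² = 0.8170 + 11.6494 + 4.6373 + 0.2808 = 17.3845 ≈ 17.385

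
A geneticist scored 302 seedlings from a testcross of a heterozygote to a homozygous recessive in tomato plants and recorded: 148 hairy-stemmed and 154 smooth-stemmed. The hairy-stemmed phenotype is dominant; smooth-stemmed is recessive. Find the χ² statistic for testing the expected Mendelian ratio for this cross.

A testcross of a heterozygote (Aa × aa) gives a 1:1 phenotypic ratio.
Total ratio parts = 2. Expected numbers out of 302:
  hairy-stemmed: 302 × 1/2 = 151
  smooth-stemmed: 302 × 1/2 = 151
χ² = Σ (O − E)² / E
  hairy-stemmed: (148 − 151)² / 151 = 0.0596
  smooth-stemmed: (154 − 151)² / 151 = 0.0596
χ² = 0.0596 + 0.0596 = 0.1192 ≈ 0.119

0.119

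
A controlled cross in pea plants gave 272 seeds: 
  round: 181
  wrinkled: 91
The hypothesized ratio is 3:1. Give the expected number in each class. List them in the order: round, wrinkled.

204, 68

Total ratio parts = 4. Expected numbers out of 272:
  round: 272 × 3/4 = 204
  wrinkled: 272 × 1/4 = 68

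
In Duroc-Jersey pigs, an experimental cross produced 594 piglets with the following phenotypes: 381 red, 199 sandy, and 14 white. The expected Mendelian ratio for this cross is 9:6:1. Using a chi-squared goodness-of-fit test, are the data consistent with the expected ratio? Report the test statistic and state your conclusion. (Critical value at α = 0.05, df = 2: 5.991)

23.513; not consistent

The 9:6:1 ratio has 16 parts, so with N = 594 the expected counts are:
  red: 594 × 9/16 = 334.125
  sandy: 594 × 6/16 = 222.75
  white: 594 × 1/16 = 37.125
χ² = Σ (O − E)² / E
  red: (381 − 334.125)² / 334.125 = 6.5762
  sandy: (199 − 222.75)² / 222.75 = 2.5323
  white: (14 − 37.125)² / 37.125 = 14.4045
χ² = 6.5762 + 2.5323 + 14.4045 = 23.513
Degrees of freedom = 3 − 1 = 2; critical value at α = 0.05 is 5.991.
Since 23.513 > 5.991, we reject the null hypothesis — the data do not fit the 9:6:1 ratio.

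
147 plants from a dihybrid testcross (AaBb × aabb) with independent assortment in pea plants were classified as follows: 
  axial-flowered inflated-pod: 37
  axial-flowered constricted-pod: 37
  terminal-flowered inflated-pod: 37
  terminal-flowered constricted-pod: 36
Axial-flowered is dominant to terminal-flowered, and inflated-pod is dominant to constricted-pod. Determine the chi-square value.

A dihybrid testcross with independent assortment gives a 1:1:1:1 ratio.
Expected counts for N = 147 under a 1:1:1:1 ratio (total parts = 4):
  axial-flowered inflated-pod: 147 × 1/4 = 36.75
  axial-flowered constricted-pod: 147 × 1/4 = 36.75
  terminal-flowered inflated-pod: 147 × 1/4 = 36.75
  terminal-flowered constricted-pod: 147 × 1/4 = 36.75
χ² = Σ (O − E)² / E
  axial-flowered inflated-pod: (37 − 36.75)² / 36.75 = 0.0017
  axial-flowered constricted-pod: (37 − 36.75)² / 36.75 = 0.0017
  terminal-flowered inflated-pod: (37 − 36.75)² / 36.75 = 0.0017
  terminal-flowered constricted-pod: (36 − 36.75)² / 36.75 = 0.0153
χ² = 0.0017 + 0.0017 + 0.0017 + 0.0153 = 0.0204 ≈ 0.020

0.020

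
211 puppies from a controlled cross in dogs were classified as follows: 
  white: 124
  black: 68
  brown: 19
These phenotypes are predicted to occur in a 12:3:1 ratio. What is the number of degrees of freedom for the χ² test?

A goodness-of-fit test with 3 phenotype classes has df = 3 − 1 = 2.

2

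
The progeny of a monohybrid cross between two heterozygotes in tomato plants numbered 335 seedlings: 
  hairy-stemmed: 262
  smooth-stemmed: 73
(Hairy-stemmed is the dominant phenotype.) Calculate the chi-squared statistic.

For a monohybrid cross between heterozygotes with complete dominance, the expected phenotypic ratio is 3:1.
Expected counts for N = 335 under a 3:1 ratio (total parts = 4):
  hairy-stemmed: 335 × 3/4 = 251.25
  smooth-stemmed: 335 × 1/4 = 83.75
χ² = Σ (O − E)² / E
  hairy-stemmed: (262 − 251.25)² / 251.25 = 0.4600
  smooth-stemmed: (73 − 83.75)² / 83.75 = 1.3799
χ² = 0.4600 + 1.3799 = 1.8399 ≈ 1.840

1.840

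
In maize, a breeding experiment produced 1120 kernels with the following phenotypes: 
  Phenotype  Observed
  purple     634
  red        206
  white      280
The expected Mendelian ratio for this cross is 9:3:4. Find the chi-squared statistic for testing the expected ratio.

Total ratio parts = 16. Expected numbers out of 1120:
  purple: 1120 × 9/16 = 630
  red: 1120 × 3/16 = 210
  white: 1120 × 4/16 = 280
χ² = Σ (O − E)² / E
  purple: (634 − 630)² / 630 = 0.0254
  red: (206 − 210)² / 210 = 0.0762
  white: (280 − 280)² / 280 = 0.0000
χ² = 0.0254 + 0.0762 + 0.0000 = 0.1016 ≈ 0.102

0.102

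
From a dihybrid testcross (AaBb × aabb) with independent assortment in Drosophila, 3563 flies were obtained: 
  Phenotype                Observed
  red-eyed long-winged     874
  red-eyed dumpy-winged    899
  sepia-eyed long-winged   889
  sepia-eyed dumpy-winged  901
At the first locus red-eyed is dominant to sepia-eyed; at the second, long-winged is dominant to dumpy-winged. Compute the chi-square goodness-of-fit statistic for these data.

A dihybrid testcross with independent assortment gives a 1:1:1:1 ratio.
The 1:1:1:1 ratio has 4 parts, so with N = 3563 the expected counts are:
  red-eyed long-winged: 3563 × 1/4 = 890.75
  red-eyed dumpy-winged: 3563 × 1/4 = 890.75
  sepia-eyed long-winged: 3563 × 1/4 = 890.75
  sepia-eyed dumpy-winged: 3563 × 1/4 = 890.75
χ² = Σ (O − E)² / E
  red-eyed long-winged: (874 − 890.75)² / 890.75 = 0.3150
  red-eyed dumpy-winged: (899 − 890.75)² / 890.75 = 0.0764
  sepia-eyed long-winged: (889 − 890.75)² / 890.75 = 0.0034
  sepia-eyed dumpy-winged: (901 − 890.75)² / 890.75 = 0.1179
χ² = 0.3150 + 0.0764 + 0.0034 + 0.1179 = 0.5127 ≈ 0.513

0.513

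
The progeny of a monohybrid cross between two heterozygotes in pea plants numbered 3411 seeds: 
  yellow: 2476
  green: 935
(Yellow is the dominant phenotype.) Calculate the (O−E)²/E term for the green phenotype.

7.933

For a monohybrid cross between heterozygotes with complete dominance, the expected phenotypic ratio is 3:1.
Under the 3:1 hypothesis (Σ ratio = 4, N = 3411):
  yellow: 3411 × 3/4 = 2558.25
  green: 3411 × 1/4 = 852.75
Contribution of green: (935 − 852.75)² / 852.75 = 7.9332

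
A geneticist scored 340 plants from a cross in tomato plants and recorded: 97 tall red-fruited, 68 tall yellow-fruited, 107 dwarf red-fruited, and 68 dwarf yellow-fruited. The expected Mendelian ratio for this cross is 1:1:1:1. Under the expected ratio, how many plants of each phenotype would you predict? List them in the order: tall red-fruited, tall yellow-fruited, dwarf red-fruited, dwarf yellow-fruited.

The 1:1:1:1 ratio has 4 parts, so with N = 340 the expected counts are:
  tall red-fruited: 340 × 1/4 = 85
  tall yellow-fruited: 340 × 1/4 = 85
  dwarf red-fruited: 340 × 1/4 = 85
  dwarf yellow-fruited: 340 × 1/4 = 85

85, 85, 85, 85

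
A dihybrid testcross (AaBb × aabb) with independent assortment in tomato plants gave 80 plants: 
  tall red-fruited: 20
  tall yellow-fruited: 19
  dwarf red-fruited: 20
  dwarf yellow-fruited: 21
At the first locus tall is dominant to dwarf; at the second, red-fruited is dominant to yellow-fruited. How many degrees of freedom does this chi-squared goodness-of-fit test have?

3

A dihybrid testcross with independent assortment gives a 1:1:1:1 ratio.
A goodness-of-fit test with 4 phenotype classes has df = 4 − 1 = 3.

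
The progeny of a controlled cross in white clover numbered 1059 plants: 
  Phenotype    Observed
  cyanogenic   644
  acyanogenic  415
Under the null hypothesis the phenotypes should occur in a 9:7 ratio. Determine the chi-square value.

The 9:7 ratio has 16 parts, so with N = 1059 the expected counts are:
  cyanogenic: 1059 × 9/16 = 595.6875
  acyanogenic: 1059 × 7/16 = 463.3125
χ² = Σ (O − E)² / E
  cyanogenic: (644 − 595.6875)² / 595.6875 = 3.9183
  acyanogenic: (415 − 463.3125)² / 463.3125 = 5.0378
χ² = 3.9183 + 5.0378 = 8.9561 ≈ 8.956

8.956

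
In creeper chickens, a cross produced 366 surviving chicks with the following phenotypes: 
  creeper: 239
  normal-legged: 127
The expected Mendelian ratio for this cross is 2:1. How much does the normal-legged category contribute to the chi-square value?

Under the 2:1 hypothesis (Σ ratio = 3, N = 366):
  creeper: 366 × 2/3 = 244
  normal-legged: 366 × 1/3 = 122
Contribution of normal-legged: (127 − 122)² / 122 = 0.2049

0.205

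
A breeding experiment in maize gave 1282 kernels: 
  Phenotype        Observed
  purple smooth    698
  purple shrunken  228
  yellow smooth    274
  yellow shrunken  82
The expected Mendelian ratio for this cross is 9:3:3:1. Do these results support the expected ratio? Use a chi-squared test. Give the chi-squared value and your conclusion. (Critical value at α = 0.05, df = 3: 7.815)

Under the 9:3:3:1 hypothesis (Σ ratio = 16, N = 1282):
  purple smooth: 1282 × 9/16 = 721.125
  purple shrunken: 1282 × 3/16 = 240.375
  yellow smooth: 1282 × 3/16 = 240.375
  yellow shrunken: 1282 × 1/16 = 80.125
χ² = Σ (O − E)² / E
  purple smooth: (698 − 721.125)² / 721.125 = 0.7416
  purple shrunken: (228 − 240.375)² / 240.375 = 0.6371
  yellow smooth: (274 − 240.375)² / 240.375 = 4.7037
  yellow shrunken: (82 − 80.125)² / 80.125 = 0.0439
χ² = 0.7416 + 0.6371 + 4.7037 + 0.0439 = 6.1263 ≈ 6.126
Degrees of freedom = 4 − 1 = 3; critical value at α = 0.05 is 7.815.
Since 6.126 < 7.815, we fail to reject the null hypothesis — the data are consistent with the 9:3:3:1 ratio.

6.126; consistent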